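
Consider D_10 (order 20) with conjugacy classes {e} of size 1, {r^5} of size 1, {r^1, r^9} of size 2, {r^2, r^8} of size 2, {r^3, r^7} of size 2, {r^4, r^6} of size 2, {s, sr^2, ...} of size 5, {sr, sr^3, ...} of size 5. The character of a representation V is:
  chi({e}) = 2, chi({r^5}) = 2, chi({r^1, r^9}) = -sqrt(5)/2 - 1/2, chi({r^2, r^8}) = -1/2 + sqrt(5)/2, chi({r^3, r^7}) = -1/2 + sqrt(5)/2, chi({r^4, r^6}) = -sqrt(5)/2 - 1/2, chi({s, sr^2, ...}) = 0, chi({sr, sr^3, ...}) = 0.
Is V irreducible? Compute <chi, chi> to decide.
Irreducible: <chi, chi> = 1.

Argument: <chi, chi> = (1/|G|) sum_C |C| * |chi(C)|^2 = (1/20)[1*|2|^2 + 1*|2|^2 + 2*|-sqrt(5)/2 - 1/2|^2 + 2*|-1/2 + sqrt(5)/2|^2 + 2*|-1/2 + sqrt(5)/2|^2 + 2*|-sqrt(5)/2 - 1/2|^2 + 5*|0|^2 + 5*|0|^2]
  = (1/20)[(4) + (4) + (sqrt(5) + 3) + (3 - sqrt(5)) + (3 - sqrt(5)) + (sqrt(5) + 3) + (0) + (0)] = 20/20 = 1.
A character is irreducible iff <chi, chi> = 1, so this representation is irreducible.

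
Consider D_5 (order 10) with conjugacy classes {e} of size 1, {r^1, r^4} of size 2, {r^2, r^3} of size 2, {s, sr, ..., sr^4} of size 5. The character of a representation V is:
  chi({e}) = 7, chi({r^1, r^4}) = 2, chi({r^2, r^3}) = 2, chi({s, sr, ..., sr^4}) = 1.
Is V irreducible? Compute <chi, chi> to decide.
Not irreducible (reducible): <chi, chi> = 7 > 1.

Reasoning: <chi, chi> = (1/|G|) sum_C |C| * |chi(C)|^2 = (1/10)[1*|7|^2 + 2*|2|^2 + 2*|2|^2 + 5*|1|^2]
  = (1/10)[(49) + (8) + (8) + (5)] = 70/10 = 7.
A character is irreducible iff <chi, chi> = 1, so this representation is reducible.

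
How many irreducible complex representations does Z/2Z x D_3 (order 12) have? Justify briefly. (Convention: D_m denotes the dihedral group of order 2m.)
6

The number of irreducible complex representations of a finite group equals its number of conjugacy classes. For a direct product, #classes(G x H) = #classes(G) * #classes(H). Z/2Z has 2 classes (abelian), D_3 has 3 classes, so 2 * 3 = 6, so Z/2Z x D_3 (order 12) has exactly 6 irreducible complex representations.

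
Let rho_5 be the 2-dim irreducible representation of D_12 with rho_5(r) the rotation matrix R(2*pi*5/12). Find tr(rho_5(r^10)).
chi_{rho_5}(r^10) = 2*cos(2*pi*5*10/12) = 1

Solution. rho_5(r^10) is rotation by angle 2*pi*5*10/12, whose trace is 2*cos(2*pi*5*10/12) = 1.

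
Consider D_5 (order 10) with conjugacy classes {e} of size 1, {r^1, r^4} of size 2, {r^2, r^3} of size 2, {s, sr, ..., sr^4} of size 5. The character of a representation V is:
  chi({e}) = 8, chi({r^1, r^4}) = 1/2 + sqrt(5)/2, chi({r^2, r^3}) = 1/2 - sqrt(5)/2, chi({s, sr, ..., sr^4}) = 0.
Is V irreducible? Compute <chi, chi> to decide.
Not irreducible (reducible): <chi, chi> = 7 > 1.

<chi, chi> = (1/|G|) sum_C |C| * |chi(C)|^2 = (1/10)[1*|8|^2 + 2*|1/2 + sqrt(5)/2|^2 + 2*|1/2 - sqrt(5)/2|^2 + 5*|0|^2]
  = (1/10)[(64) + (sqrt(5) + 3) + (3 - sqrt(5)) + (0)] = 70/10 = 7.
A character is irreducible iff <chi, chi> = 1, so this representation is reducible.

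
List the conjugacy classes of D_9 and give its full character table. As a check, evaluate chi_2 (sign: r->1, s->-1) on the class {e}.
Conjugacy classes: {e} of size 1, {r^1, r^8} of size 2, {r^2, r^7} of size 2, {r^3, r^6} of size 2, {r^4, r^5} of size 2, {s, sr, ..., sr^8} of size 9.
Character table:
  irrep \ class              {e} (size 1)  {r^1, r^8} (size 2)  {r^2, r^7} (size 2)  {r^3, r^6} (size 2)  {r^4, r^5} (size 2)  {s, sr, ..., sr^8} (size 9)
  chi_1 (triv)               1             1                    1                    1                    1                    1                          
  chi_2 (sign: r->1, s->-1)  1             1                    1                    1                    1                    -1                         
  chi_3 (2d, j=1)            2             2*cos(2*pi/9)        2*cos(4*pi/9)        -1                   -2*cos(pi/9)         0                          
  chi_4 (2d, j=2)            2             2*cos(4*pi/9)        -2*cos(pi/9)         -1                   2*cos(2*pi/9)        0                          
  chi_5 (2d, j=3)            2             -1                   -1                   2                    -1                   0                          
  chi_6 (2d, j=4)            2             -2*cos(pi/9)         2*cos(2*pi/9)        -1                   2*cos(4*pi/9)        0                          

Spot check: chi_2 (sign: r->1, s->-1) on {e} = 1.

D_9 has order 2*9 = 18 with 6 conjugacy classes, hence 6 irreducibles. Sum of squared dims 1 + 1 + 4 + 4 + 4 + 4 = 18 = |G|. Linear characters come from the abelianisation; the 2-dimensional irreps have character r^k -> 2*cos(2*pi*j*k/9), reflections -> 0.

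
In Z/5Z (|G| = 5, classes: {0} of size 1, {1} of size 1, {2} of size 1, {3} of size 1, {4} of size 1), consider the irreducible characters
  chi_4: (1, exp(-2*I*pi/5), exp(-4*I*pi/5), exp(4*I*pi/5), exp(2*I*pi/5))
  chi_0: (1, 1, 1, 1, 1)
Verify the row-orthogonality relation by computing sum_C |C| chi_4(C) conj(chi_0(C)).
Sum = 0; so <chi_4, chi_0> = 0 (distinct irreducibles are orthogonal).

Details: Compute term by term over conjugacy classes (|C| * chi_4(C) * conj(chi_0(C))):
  1*(1)*conj(1) + 1*(exp(-2*I*pi/5))*conj(1) + 1*(exp(-4*I*pi/5))*conj(1) + 1*(exp(4*I*pi/5))*conj(1) + 1*(exp(2*I*pi/5))*conj(1)
  = (1) + (exp(-2*I*pi/5)) + (exp(-4*I*pi/5)) + (exp(4*I*pi/5)) + (exp(2*I*pi/5))
  = 0.
(Exp terms are combined using exp(i*s)*conj(exp(i*t)) = exp(i*(s-t)), and sums of them are collapsed using the identity that for every m > 1 the m distinct m-th roots of unity sum to 0, e.g. 1 + exp(2*I*pi/3) + exp(-2*I*pi/3) = 0.)
Dividing by |G| = 5 gives 0/5 = 0, matching the row-orthogonality relation <chi_4, chi_0> = [chi_4 = chi_0].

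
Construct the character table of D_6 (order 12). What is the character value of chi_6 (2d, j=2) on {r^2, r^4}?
Conjugacy classes: {e} of size 1, {r^3} of size 1, {r^1, r^5} of size 2, {r^2, r^4} of size 2, {s, sr^2, ...} of size 3, {sr, sr^3, ...} of size 3.
Character table:
  irrep \ class              {e} (size 1)  {r^3} (size 1)  {r^1, r^5} (size 2)  {r^2, r^4} (size 2)  {s, sr^2, ...} (size 3)  {sr, sr^3, ...} (size 3)
  chi_1 (triv)               1             1               1                    1                    1                        1                       
  chi_2 (sign: r->1, s->-1)  1             1               1                    1                    -1                       -1                      
  chi_3 (r->-1, s->1)        1             -1              -1                   1                    1                        -1                      
  chi_4 (r->-1, s->-1)       1             -1              -1                   1                    -1                       1                       
  chi_5 (2d, j=1)            2             -2              1                    -1                   0                        0                       
  chi_6 (2d, j=2)            2             2               -1                   -1                   0                        0                       

Spot check: chi_6 (2d, j=2) on {r^2, r^4} = -1.

Explanation: D_6 has order 2*6 = 12 with 6 conjugacy classes, hence 6 irreducibles. Sum of squared dims 1 + 1 + 1 + 1 + 4 + 4 = 12 = |G|. Linear characters come from the abelianisation; the 2-dimensional irreps have character r^k -> 2*cos(2*pi*j*k/6), reflections -> 0.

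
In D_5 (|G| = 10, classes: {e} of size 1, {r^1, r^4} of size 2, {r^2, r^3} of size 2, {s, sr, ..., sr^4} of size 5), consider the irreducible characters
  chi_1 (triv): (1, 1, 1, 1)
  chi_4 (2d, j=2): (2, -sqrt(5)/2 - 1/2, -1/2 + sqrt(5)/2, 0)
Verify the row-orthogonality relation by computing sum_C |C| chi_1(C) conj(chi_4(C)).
Sum = 0; so <chi_1, chi_4> = 0 (distinct irreducibles are orthogonal).

Solution. Compute term by term over conjugacy classes (|C| * chi_1(C) * conj(chi_4(C))):
  1*(1)*conj(2) + 2*(1)*conj(-sqrt(5)/2 - 1/2) + 2*(1)*conj(-1/2 + sqrt(5)/2) + 5*(1)*conj(0)
  = (2) + (-sqrt(5) - 1) + (-1 + sqrt(5)) + (0)
  = 0.
Dividing by |G| = 10 gives 0/10 = 0, matching the row-orthogonality relation <chi_1, chi_4> = [chi_1 = chi_4].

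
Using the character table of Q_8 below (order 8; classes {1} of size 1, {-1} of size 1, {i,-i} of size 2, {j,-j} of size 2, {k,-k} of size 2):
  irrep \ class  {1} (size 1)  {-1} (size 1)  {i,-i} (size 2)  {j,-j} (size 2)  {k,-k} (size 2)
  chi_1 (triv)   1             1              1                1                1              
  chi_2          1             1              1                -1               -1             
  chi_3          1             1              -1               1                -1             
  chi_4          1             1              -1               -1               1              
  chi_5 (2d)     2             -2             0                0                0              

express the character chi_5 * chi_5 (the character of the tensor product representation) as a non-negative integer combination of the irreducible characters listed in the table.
chi_5 tensor chi_5 = chi_1 + chi_2 + chi_3 + chi_4 (all other irreducibles have multiplicity 0).

Argument: The character of a tensor product is the pointwise product (chi_5 * chi_5)(C) = chi_5(C) * chi_5(C):
  {1}: (2)*(2), {-1}: (-2)*(-2), {i,-i}: (0)*(0), {j,-j}: (0)*(0), {k,-k}: (0)*(0)
so (chi_5 * chi_5) takes values
  {1} -> 4, {-1} -> 4, {i,-i} -> 0, {j,-j} -> 0, {k,-k} -> 0.
Now take the inner product of this character with each irreducible chi from the table, <chi_5*chi_5, chi> = (1/8) sum_C |C| (chi_5*chi_5)(C) conj(chi(C)):
  <chi_5*chi_5, chi_1> = (1/8)[1*(4)*conj(1) + 1*(4)*conj(1) + 2*(0)*conj(1) + 2*(0)*conj(1) + 2*(0)*conj(1)]
      = (1/8)[(4) + (4) + (0) + (0) + (0)] = 8/8 = 1
  <chi_5*chi_5, chi_2> = (1/8)[1*(4)*conj(1) + 1*(4)*conj(1) + 2*(0)*conj(1) + 2*(0)*conj(-1) + 2*(0)*conj(-1)]
      = (1/8)[(4) + (4) + (0) + (0) + (0)] = 8/8 = 1
  <chi_5*chi_5, chi_3> = (1/8)[1*(4)*conj(1) + 1*(4)*conj(1) + 2*(0)*conj(-1) + 2*(0)*conj(1) + 2*(0)*conj(-1)]
      = (1/8)[(4) + (4) + (0) + (0) + (0)] = 8/8 = 1
  <chi_5*chi_5, chi_4> = (1/8)[1*(4)*conj(1) + 1*(4)*conj(1) + 2*(0)*conj(-1) + 2*(0)*conj(-1) + 2*(0)*conj(1)]
      = (1/8)[(4) + (4) + (0) + (0) + (0)] = 8/8 = 1
  <chi_5*chi_5, chi_5> = (1/8)[1*(4)*conj(2) + 1*(4)*conj(-2) + 2*(0)*conj(0) + 2*(0)*conj(0) + 2*(0)*conj(0)]
      = (1/8)[(8) + (-8) + (0) + (0) + (0)] = 0/8 = 0
Hence the multiplicities are chi_1: 1, chi_2: 1, chi_3: 1, chi_4: 1. Dimension check: dim(chi_5)*dim(chi_5) = 2*2 = 4 and sum (mult * dim) = 1*1 + 1*1 + 1*1 + 1*1 = 4.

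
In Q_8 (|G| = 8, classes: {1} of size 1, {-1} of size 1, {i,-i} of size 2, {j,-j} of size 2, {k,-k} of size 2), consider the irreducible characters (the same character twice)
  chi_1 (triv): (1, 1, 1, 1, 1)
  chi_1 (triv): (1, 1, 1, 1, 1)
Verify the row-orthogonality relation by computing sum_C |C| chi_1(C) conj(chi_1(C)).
Sum = 8 = |G| = 8; so <chi_1, chi_1> = 1 (norm-1 confirms irreducibility).

Details: Compute term by term over conjugacy classes (|C| * chi_1(C) * conj(chi_1(C))):
  1*(1)*conj(1) + 1*(1)*conj(1) + 2*(1)*conj(1) + 2*(1)*conj(1) + 2*(1)*conj(1)
  = (1) + (1) + (2) + (2) + (2)
  = 8.
Dividing by |G| = 8 gives 8/8 = 1, matching the row-orthogonality relation <chi_1, chi_1> = [chi_1 = chi_1].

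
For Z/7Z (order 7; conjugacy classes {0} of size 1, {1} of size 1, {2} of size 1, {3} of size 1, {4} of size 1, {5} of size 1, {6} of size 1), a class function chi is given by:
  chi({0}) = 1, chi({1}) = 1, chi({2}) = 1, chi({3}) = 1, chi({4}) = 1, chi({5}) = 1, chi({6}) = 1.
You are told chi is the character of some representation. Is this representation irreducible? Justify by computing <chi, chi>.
Irreducible: <chi, chi> = 1.

Solution. <chi, chi> = (1/|G|) sum_C |C| * |chi(C)|^2 = (1/7)[1*|1|^2 + 1*|1|^2 + 1*|1|^2 + 1*|1|^2 + 1*|1|^2 + 1*|1|^2 + 1*|1|^2]
  = (1/7)[(1) + (1) + (1) + (1) + (1) + (1) + (1)] = 7/7 = 1.
(Exp terms are combined using exp(i*s)*conj(exp(i*t)) = exp(i*(s-t)), and sums of them are collapsed using the identity that for every m > 1 the m distinct m-th roots of unity sum to 0, e.g. 1 + exp(2*I*pi/3) + exp(-2*I*pi/3) = 0.)
A character is irreducible iff <chi, chi> = 1, so this representation is irreducible.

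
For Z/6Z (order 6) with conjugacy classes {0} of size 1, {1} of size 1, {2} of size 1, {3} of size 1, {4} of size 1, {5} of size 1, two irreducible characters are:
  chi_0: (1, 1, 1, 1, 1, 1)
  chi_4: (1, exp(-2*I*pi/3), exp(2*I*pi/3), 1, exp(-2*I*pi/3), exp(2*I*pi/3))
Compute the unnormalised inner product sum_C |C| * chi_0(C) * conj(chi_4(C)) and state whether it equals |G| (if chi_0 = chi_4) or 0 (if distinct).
Sum = 0; so <chi_0, chi_4> = 0 (distinct irreducibles are orthogonal).

Explanation: Compute term by term over conjugacy classes (|C| * chi_0(C) * conj(chi_4(C))):
  1*(1)*conj(1) + 1*(1)*conj(exp(-2*I*pi/3)) + 1*(1)*conj(exp(2*I*pi/3)) + 1*(1)*conj(1) + 1*(1)*conj(exp(-2*I*pi/3)) + 1*(1)*conj(exp(2*I*pi/3))
  = (1) + (exp(2*I*pi/3)) + (exp(-2*I*pi/3)) + (1) + (exp(2*I*pi/3)) + (exp(-2*I*pi/3))
  = 0.
(Exp terms are combined using exp(i*s)*conj(exp(i*t)) = exp(i*(s-t)), and sums of them are collapsed using the identity that for every m > 1 the m distinct m-th roots of unity sum to 0, e.g. 1 + exp(2*I*pi/3) + exp(-2*I*pi/3) = 0.)
Dividing by |G| = 6 gives 0/6 = 0, matching the row-orthogonality relation <chi_0, chi_4> = [chi_0 = chi_4].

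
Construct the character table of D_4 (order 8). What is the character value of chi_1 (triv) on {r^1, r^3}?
Conjugacy classes: {e} of size 1, {r^2} of size 1, {r^1, r^3} of size 2, {s, sr^2, ...} of size 2, {sr, sr^3, ...} of size 2.
Character table:
  irrep \ class              {e} (size 1)  {r^2} (size 1)  {r^1, r^3} (size 2)  {s, sr^2, ...} (size 2)  {sr, sr^3, ...} (size 2)
  chi_1 (triv)               1             1               1                    1                        1                       
  chi_2 (sign: r->1, s->-1)  1             1               1                    -1                       -1                      
  chi_3 (r->-1, s->1)        1             1               -1                   1                        -1                      
  chi_4 (r->-1, s->-1)       1             1               -1                   -1                       1                       
  chi_5 (2d, j=1)            2             -2              0                    0                        0                       

Spot check: chi_1 (triv) on {r^1, r^3} = 1.

Derivation: D_4 has order 2*4 = 8 with 5 conjugacy classes, hence 5 irreducibles. Sum of squared dims 1 + 1 + 1 + 1 + 4 = 8 = |G|. Linear characters come from the abelianisation; the 2-dimensional irreps have character r^k -> 2*cos(2*pi*j*k/4), reflections -> 0.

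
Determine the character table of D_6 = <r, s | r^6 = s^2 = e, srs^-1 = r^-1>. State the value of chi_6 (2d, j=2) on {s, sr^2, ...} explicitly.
Conjugacy classes: {e} of size 1, {r^3} of size 1, {r^1, r^5} of size 2, {r^2, r^4} of size 2, {s, sr^2, ...} of size 3, {sr, sr^3, ...} of size 3.
Character table:
  irrep \ class              {e} (size 1)  {r^3} (size 1)  {r^1, r^5} (size 2)  {r^2, r^4} (size 2)  {s, sr^2, ...} (size 3)  {sr, sr^3, ...} (size 3)
  chi_1 (triv)               1             1               1                    1                    1                        1                       
  chi_2 (sign: r->1, s->-1)  1             1               1                    1                    -1                       -1                      
  chi_3 (r->-1, s->1)        1             -1              -1                   1                    1                        -1                      
  chi_4 (r->-1, s->-1)       1             -1              -1                   1                    -1                       1                       
  chi_5 (2d, j=1)            2             -2              1                    -1                   0                        0                       
  chi_6 (2d, j=2)            2             2               -1                   -1                   0                        0                       

Spot check: chi_6 (2d, j=2) on {s, sr^2, ...} = 0.

D_6 has order 2*6 = 12 with 6 conjugacy classes, hence 6 irreducibles. Sum of squared dims 1 + 1 + 1 + 1 + 4 + 4 = 12 = |G|. Linear characters come from the abelianisation; the 2-dimensional irreps have character r^k -> 2*cos(2*pi*j*k/6), reflections -> 0.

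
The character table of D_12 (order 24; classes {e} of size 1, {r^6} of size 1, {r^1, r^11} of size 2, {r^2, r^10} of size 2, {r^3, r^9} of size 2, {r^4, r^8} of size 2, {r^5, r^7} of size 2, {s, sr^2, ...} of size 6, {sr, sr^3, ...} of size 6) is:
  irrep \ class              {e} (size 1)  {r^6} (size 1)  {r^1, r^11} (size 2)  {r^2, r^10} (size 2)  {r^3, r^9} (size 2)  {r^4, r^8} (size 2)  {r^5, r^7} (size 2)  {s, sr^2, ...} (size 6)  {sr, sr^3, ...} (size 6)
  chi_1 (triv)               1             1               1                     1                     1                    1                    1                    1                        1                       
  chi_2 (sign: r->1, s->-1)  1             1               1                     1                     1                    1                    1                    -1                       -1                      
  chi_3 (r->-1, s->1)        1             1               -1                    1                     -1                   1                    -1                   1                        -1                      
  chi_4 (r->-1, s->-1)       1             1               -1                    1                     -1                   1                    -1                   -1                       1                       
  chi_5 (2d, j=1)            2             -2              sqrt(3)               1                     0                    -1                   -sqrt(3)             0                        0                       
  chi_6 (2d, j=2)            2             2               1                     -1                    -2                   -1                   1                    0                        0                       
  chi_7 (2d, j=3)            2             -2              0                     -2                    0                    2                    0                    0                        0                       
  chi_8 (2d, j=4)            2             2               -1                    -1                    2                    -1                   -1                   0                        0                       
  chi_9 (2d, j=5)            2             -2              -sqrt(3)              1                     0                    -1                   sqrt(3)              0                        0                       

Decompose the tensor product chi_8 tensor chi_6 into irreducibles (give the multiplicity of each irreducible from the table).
chi_8 tensor chi_6 = chi_3 + chi_4 + chi_6 (all other irreducibles have multiplicity 0).

Proof sketch: The character of a tensor product is the pointwise product (chi_8 * chi_6)(C) = chi_8(C) * chi_6(C):
  {e}: (2)*(2), {r^6}: (2)*(2), {r^1, r^11}: (-1)*(1), {r^2, r^10}: (-1)*(-1), {r^3, r^9}: (2)*(-2), {r^4, r^8}: (-1)*(-1), {r^5, r^7}: (-1)*(1), {s, sr^2, ...}: (0)*(0), {sr, sr^3, ...}: (0)*(0)
so (chi_8 * chi_6) takes values
  {e} -> 4, {r^6} -> 4, {r^1, r^11} -> -1, {r^2, r^10} -> 1, {r^3, r^9} -> -4, {r^4, r^8} -> 1, {r^5, r^7} -> -1, {s, sr^2, ...} -> 0, {sr, sr^3, ...} -> 0.
Now take the inner product of this character with each irreducible chi from the table, <chi_8*chi_6, chi> = (1/24) sum_C |C| (chi_8*chi_6)(C) conj(chi(C)):
  <chi_8*chi_6, chi_1> = (1/24)[1*(4)*conj(1) + 1*(4)*conj(1) + 2*(-1)*conj(1) + 2*(1)*conj(1) + 2*(-4)*conj(1) + 2*(1)*conj(1) + 2*(-1)*conj(1) + 6*(0)*conj(1) + 6*(0)*conj(1)]
      = (1/24)[(4) + (4) + (-2) + (2) + (-8) + (2) + (-2) + (0) + (0)] = 0/24 = 0
  <chi_8*chi_6, chi_2> = (1/24)[1*(4)*conj(1) + 1*(4)*conj(1) + 2*(-1)*conj(1) + 2*(1)*conj(1) + 2*(-4)*conj(1) + 2*(1)*conj(1) + 2*(-1)*conj(1) + 6*(0)*conj(-1) + 6*(0)*conj(-1)]
      = (1/24)[(4) + (4) + (-2) + (2) + (-8) + (2) + (-2) + (0) + (0)] = 0/24 = 0
  <chi_8*chi_6, chi_3> = (1/24)[1*(4)*conj(1) + 1*(4)*conj(1) + 2*(-1)*conj(-1) + 2*(1)*conj(1) + 2*(-4)*conj(-1) + 2*(1)*conj(1) + 2*(-1)*conj(-1) + 6*(0)*conj(1) + 6*(0)*conj(-1)]
      = (1/24)[(4) + (4) + (2) + (2) + (8) + (2) + (2) + (0) + (0)] = 24/24 = 1
  <chi_8*chi_6, chi_4> = (1/24)[1*(4)*conj(1) + 1*(4)*conj(1) + 2*(-1)*conj(-1) + 2*(1)*conj(1) + 2*(-4)*conj(-1) + 2*(1)*conj(1) + 2*(-1)*conj(-1) + 6*(0)*conj(-1) + 6*(0)*conj(1)]
      = (1/24)[(4) + (4) + (2) + (2) + (8) + (2) + (2) + (0) + (0)] = 24/24 = 1
  <chi_8*chi_6, chi_5> = (1/24)[1*(4)*conj(2) + 1*(4)*conj(-2) + 2*(-1)*conj(sqrt(3)) + 2*(1)*conj(1) + 2*(-4)*conj(0) + 2*(1)*conj(-1) + 2*(-1)*conj(-sqrt(3)) + 6*(0)*conj(0) + 6*(0)*conj(0)]
      = (1/24)[(8) + (-8) + (-2*sqrt(3)) + (2) + (0) + (-2) + (2*sqrt(3)) + (0) + (0)] = 0/24 = 0
  <chi_8*chi_6, chi_6> = (1/24)[1*(4)*conj(2) + 1*(4)*conj(2) + 2*(-1)*conj(1) + 2*(1)*conj(-1) + 2*(-4)*conj(-2) + 2*(1)*conj(-1) + 2*(-1)*conj(1) + 6*(0)*conj(0) + 6*(0)*conj(0)]
      = (1/24)[(8) + (8) + (-2) + (-2) + (16) + (-2) + (-2) + (0) + (0)] = 24/24 = 1
  <chi_8*chi_6, chi_7> = (1/24)[1*(4)*conj(2) + 1*(4)*conj(-2) + 2*(-1)*conj(0) + 2*(1)*conj(-2) + 2*(-4)*conj(0) + 2*(1)*conj(2) + 2*(-1)*conj(0) + 6*(0)*conj(0) + 6*(0)*conj(0)]
      = (1/24)[(8) + (-8) + (0) + (-4) + (0) + (4) + (0) + (0) + (0)] = 0/24 = 0
  <chi_8*chi_6, chi_8> = (1/24)[1*(4)*conj(2) + 1*(4)*conj(2) + 2*(-1)*conj(-1) + 2*(1)*conj(-1) + 2*(-4)*conj(2) + 2*(1)*conj(-1) + 2*(-1)*conj(-1) + 6*(0)*conj(0) + 6*(0)*conj(0)]
      = (1/24)[(8) + (8) + (2) + (-2) + (-16) + (-2) + (2) + (0) + (0)] = 0/24 = 0
  <chi_8*chi_6, chi_9> = (1/24)[1*(4)*conj(2) + 1*(4)*conj(-2) + 2*(-1)*conj(-sqrt(3)) + 2*(1)*conj(1) + 2*(-4)*conj(0) + 2*(1)*conj(-1) + 2*(-1)*conj(sqrt(3)) + 6*(0)*conj(0) + 6*(0)*conj(0)]
      = (1/24)[(8) + (-8) + (2*sqrt(3)) + (2) + (0) + (-2) + (-2*sqrt(3)) + (0) + (0)] = 0/24 = 0
Hence the multiplicities are chi_3: 1, chi_4: 1, chi_6: 1. Dimension check: dim(chi_8)*dim(chi_6) = 2*2 = 4 and sum (mult * dim) = 1*1 + 1*1 + 1*2 = 4.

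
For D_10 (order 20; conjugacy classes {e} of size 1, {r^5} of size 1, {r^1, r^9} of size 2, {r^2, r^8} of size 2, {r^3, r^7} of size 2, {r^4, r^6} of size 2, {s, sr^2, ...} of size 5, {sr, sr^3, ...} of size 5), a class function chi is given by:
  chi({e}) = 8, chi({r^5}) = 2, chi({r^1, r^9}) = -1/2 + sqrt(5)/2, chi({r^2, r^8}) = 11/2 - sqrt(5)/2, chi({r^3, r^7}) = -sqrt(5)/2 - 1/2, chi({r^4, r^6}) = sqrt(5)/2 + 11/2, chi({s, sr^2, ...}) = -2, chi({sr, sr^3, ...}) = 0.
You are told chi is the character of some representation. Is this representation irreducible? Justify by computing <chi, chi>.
Not irreducible (reducible): <chi, chi> = 11 > 1.

<chi, chi> = (1/|G|) sum_C |C| * |chi(C)|^2 = (1/20)[1*|8|^2 + 1*|2|^2 + 2*|-1/2 + sqrt(5)/2|^2 + 2*|11/2 - sqrt(5)/2|^2 + 2*|-sqrt(5)/2 - 1/2|^2 + 2*|sqrt(5)/2 + 11/2|^2 + 5*|-2|^2 + 5*|0|^2]
  = (1/20)[(64) + (4) + (3 - sqrt(5)) + (63 - 11*sqrt(5)) + (sqrt(5) + 3) + (11*sqrt(5) + 63) + (20) + (0)] = 220/20 = 11.
A character is irreducible iff <chi, chi> = 1, so this representation is reducible.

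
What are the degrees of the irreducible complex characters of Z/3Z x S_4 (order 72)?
Dimensions: 1, 1, 1, 1, 1, 1, 2, 2, 2, 3, 3, 3, 3, 3, 3

Justification: There are 15 irreducibles (= number of conjugacy classes). Their dimensions d_i satisfy sum d_i^2 = |G| = 72: 1 + 1 + 1 + 1 + 1 + 1 + 4 + 4 + 4 + 9 + 9 + 9 + 9 + 9 + 9 = 72. (For the product with Z/3Z: each of the 3 1-dim characters of Z/3Z tensors with each irrep of S_4, giving 3 copies of each S_4-dimension.)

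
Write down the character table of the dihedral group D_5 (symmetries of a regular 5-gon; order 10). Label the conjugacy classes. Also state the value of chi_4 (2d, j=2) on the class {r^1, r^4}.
Conjugacy classes: {e} of size 1, {r^1, r^4} of size 2, {r^2, r^3} of size 2, {s, sr, ..., sr^4} of size 5.
Character table:
  irrep \ class              {e} (size 1)  {r^1, r^4} (size 2)  {r^2, r^3} (size 2)  {s, sr, ..., sr^4} (size 5)
  chi_1 (triv)               1             1                    1                    1                          
  chi_2 (sign: r->1, s->-1)  1             1                    1                    -1                         
  chi_3 (2d, j=1)            2             -1/2 + sqrt(5)/2     -sqrt(5)/2 - 1/2     0                          
  chi_4 (2d, j=2)            2             -sqrt(5)/2 - 1/2     -1/2 + sqrt(5)/2     0                          

Spot check: chi_4 (2d, j=2) on {r^1, r^4} = -sqrt(5)/2 - 1/2.

Explanation: D_5 has order 2*5 = 10 with 4 conjugacy classes, hence 4 irreducibles. Sum of squared dims 1 + 1 + 4 + 4 = 10 = |G|. Linear characters come from the abelianisation; the 2-dimensional irreps have character r^k -> 2*cos(2*pi*j*k/5), reflections -> 0.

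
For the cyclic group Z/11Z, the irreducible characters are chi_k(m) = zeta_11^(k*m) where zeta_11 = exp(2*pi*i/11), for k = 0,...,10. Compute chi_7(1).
chi_7(1) = zeta_11^7 = exp(-8*I*pi/11)

Working: chi_7(1) = zeta_11^(7*1) = zeta_11^7. Since zeta_11^11 = 1, this equals zeta_11^7 = exp(2*pi*i*7/11) = exp(-8*I*pi/11).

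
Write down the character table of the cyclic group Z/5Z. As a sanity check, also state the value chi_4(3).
Character table of Z/5Z (irreps indexed chi_0,...,chi_4 with chi_k(m) = zeta_5^(k*m), zeta_5 = exp(2*pi*i/5)):
  irrep \ class  {0} (size 1)  {1} (size 1)    {2} (size 1)    {3} (size 1)    {4} (size 1)  
  chi_0          1             1               1               1               1             
  chi_1          1             exp(2*I*pi/5)   exp(4*I*pi/5)   exp(-4*I*pi/5)  exp(-2*I*pi/5)
  chi_2          1             exp(4*I*pi/5)   exp(-2*I*pi/5)  exp(2*I*pi/5)   exp(-4*I*pi/5)
  chi_3          1             exp(-4*I*pi/5)  exp(2*I*pi/5)   exp(-2*I*pi/5)  exp(4*I*pi/5) 
  chi_4          1             exp(-2*I*pi/5)  exp(-4*I*pi/5)  exp(4*I*pi/5)   exp(2*I*pi/5) 

Spot check: chi_4(3) = zeta_5^(4*3) = zeta_5^12 = exp(4*I*pi/5).

Reasoning: Z/5Z is abelian, so all 5 irreducible complex representations are 1-dimensional. They are given by chi_k(m) = zeta_5^(k*m) for k = 0,...,4. Row orthogonality: sum_m chi_k(m) conj(chi_l(m)) = 5 * [k = l].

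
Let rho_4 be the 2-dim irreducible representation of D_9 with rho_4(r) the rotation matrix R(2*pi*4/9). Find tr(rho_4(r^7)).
chi_{rho_4}(r^7) = 2*cos(2*pi*4*7/9) = 2*cos(56*pi/9)

Proof sketch: rho_4(r^7) is rotation by angle 2*pi*4*7/9, whose trace is 2*cos(2*pi*4*7/9) = 2*cos(56*pi/9).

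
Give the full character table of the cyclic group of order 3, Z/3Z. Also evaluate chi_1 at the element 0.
Character table of Z/3Z (irreps indexed chi_0,...,chi_2 with chi_k(m) = zeta_3^(k*m), zeta_3 = exp(2*pi*i/3)):
  irrep \ class  {0} (size 1)  {1} (size 1)    {2} (size 1)  
  chi_0          1             1               1             
  chi_1          1             exp(2*I*pi/3)   exp(-2*I*pi/3)
  chi_2          1             exp(-2*I*pi/3)  exp(2*I*pi/3) 

Spot check: chi_1(0) = zeta_3^(1*0) = zeta_3^0 = 1.

Proof sketch: Z/3Z is abelian, so all 3 irreducible complex representations are 1-dimensional. They are given by chi_k(m) = zeta_3^(k*m) for k = 0,...,2. Row orthogonality: sum_m chi_k(m) conj(chi_l(m)) = 3 * [k = l].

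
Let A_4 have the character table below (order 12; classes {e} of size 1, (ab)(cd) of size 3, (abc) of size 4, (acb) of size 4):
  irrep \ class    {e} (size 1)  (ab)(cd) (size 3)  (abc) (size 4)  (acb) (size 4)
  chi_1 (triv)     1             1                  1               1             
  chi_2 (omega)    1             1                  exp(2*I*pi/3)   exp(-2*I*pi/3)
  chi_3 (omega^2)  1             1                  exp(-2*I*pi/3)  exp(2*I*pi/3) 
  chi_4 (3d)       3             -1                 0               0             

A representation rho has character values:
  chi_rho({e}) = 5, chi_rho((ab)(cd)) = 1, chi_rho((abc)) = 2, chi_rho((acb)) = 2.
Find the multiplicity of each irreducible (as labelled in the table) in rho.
Multiplicities: chi_1: 2, chi_2: 0, chi_3: 0, chi_4: 1.

Reasoning: Use <chi_rho, chi> = (1/|G|) sum_C |C| * chi_rho(C) * conj(chi(C)) with |G| = 12 for each irreducible chi in the table:
  <chi_rho, chi_1> = (1/12)[1*(5)*conj(1) + 3*(1)*conj(1) + 4*(2)*conj(1) + 4*(2)*conj(1)]
      = (1/12)[(5) + (3) + (8) + (8)] = 24/12 = 2
  <chi_rho, chi_2> = (1/12)[1*(5)*conj(1) + 3*(1)*conj(1) + 4*(2)*conj(exp(2*I*pi/3)) + 4*(2)*conj(exp(-2*I*pi/3))]
      = (1/12)[(5) + (3) + (8*exp(-2*I*pi/3)) + (8*exp(2*I*pi/3))] = 0/12 = 0
  <chi_rho, chi_3> = (1/12)[1*(5)*conj(1) + 3*(1)*conj(1) + 4*(2)*conj(exp(-2*I*pi/3)) + 4*(2)*conj(exp(2*I*pi/3))]
      = (1/12)[(5) + (3) + (8*exp(2*I*pi/3)) + (8*exp(-2*I*pi/3))] = 0/12 = 0
  <chi_rho, chi_4> = (1/12)[1*(5)*conj(3) + 3*(1)*conj(-1) + 4*(2)*conj(0) + 4*(2)*conj(0)]
      = (1/12)[(15) + (-3) + (0) + (0)] = 12/12 = 1
(Exp terms are combined using exp(i*s)*conj(exp(i*t)) = exp(i*(s-t)), and sums of them are collapsed using the identity that for every m > 1 the m distinct m-th roots of unity sum to 0, e.g. 1 + exp(2*I*pi/3) + exp(-2*I*pi/3) = 0.)
Dimension check: dim(rho) = sum (mult * dim) = 2*1 + 0*1 + 0*1 + 1*3 = 5 = chi_rho(e) = 5.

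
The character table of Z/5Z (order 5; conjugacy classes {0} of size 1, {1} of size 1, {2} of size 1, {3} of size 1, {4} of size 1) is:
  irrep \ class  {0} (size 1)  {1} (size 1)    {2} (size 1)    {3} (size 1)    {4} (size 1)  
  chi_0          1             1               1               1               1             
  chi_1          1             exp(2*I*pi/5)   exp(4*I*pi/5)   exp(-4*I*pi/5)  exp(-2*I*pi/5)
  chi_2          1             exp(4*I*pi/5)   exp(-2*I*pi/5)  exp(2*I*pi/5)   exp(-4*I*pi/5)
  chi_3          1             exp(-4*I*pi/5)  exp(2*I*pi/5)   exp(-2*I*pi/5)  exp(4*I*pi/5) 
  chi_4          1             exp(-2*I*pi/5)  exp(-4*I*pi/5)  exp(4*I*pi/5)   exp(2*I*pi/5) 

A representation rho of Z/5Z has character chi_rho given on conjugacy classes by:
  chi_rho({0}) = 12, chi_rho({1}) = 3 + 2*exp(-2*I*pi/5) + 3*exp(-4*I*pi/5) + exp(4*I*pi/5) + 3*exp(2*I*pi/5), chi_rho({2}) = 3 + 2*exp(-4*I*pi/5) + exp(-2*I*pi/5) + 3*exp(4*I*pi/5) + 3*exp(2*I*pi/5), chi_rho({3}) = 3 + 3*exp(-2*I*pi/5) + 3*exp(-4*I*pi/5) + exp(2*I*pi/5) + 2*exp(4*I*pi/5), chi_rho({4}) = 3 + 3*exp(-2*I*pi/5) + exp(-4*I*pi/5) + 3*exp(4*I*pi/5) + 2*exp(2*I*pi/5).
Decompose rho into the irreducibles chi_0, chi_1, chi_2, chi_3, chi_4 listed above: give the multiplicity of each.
Multiplicities: chi_0: 3, chi_1: 3, chi_2: 1, chi_3: 3, chi_4: 2.

Solution. Use <chi_rho, chi> = (1/|G|) sum_C |C| * chi_rho(C) * conj(chi(C)) with |G| = 5 for each irreducible chi in the table:
  <chi_rho, chi_0> = (1/5)[1*(12)*conj(1) + 1*(3 + 2*exp(-2*I*pi/5) + 3*exp(-4*I*pi/5) + exp(4*I*pi/5) + 3*exp(2*I*pi/5))*conj(1) + 1*(3 + 2*exp(-4*I*pi/5) + exp(-2*I*pi/5) + 3*exp(4*I*pi/5) + 3*exp(2*I*pi/5))*conj(1) + 1*(3 + 3*exp(-2*I*pi/5) + 3*exp(-4*I*pi/5) + exp(2*I*pi/5) + 2*exp(4*I*pi/5))*conj(1) + 1*(3 + 3*exp(-2*I*pi/5) + exp(-4*I*pi/5) + 3*exp(4*I*pi/5) + 2*exp(2*I*pi/5))*conj(1)]
      = (1/5)[(12) + (3 + 2*exp(-2*I*pi/5) + 3*exp(-4*I*pi/5) + exp(4*I*pi/5) + 3*exp(2*I*pi/5)) + (3 + 2*exp(-4*I*pi/5) + exp(-2*I*pi/5) + 3*exp(4*I*pi/5) + 3*exp(2*I*pi/5)) + (3 + 3*exp(-2*I*pi/5) + 3*exp(-4*I*pi/5) + exp(2*I*pi/5) + 2*exp(4*I*pi/5)) + (3 + 3*exp(-2*I*pi/5) + exp(-4*I*pi/5) + 3*exp(4*I*pi/5) + 2*exp(2*I*pi/5))] = 15/5 = 3
  <chi_rho, chi_1> = (1/5)[1*(12)*conj(1) + 1*(3 + 2*exp(-2*I*pi/5) + 3*exp(-4*I*pi/5) + exp(4*I*pi/5) + 3*exp(2*I*pi/5))*conj(exp(2*I*pi/5)) + 1*(3 + 2*exp(-4*I*pi/5) + exp(-2*I*pi/5) + 3*exp(4*I*pi/5) + 3*exp(2*I*pi/5))*conj(exp(4*I*pi/5)) + 1*(3 + 3*exp(-2*I*pi/5) + 3*exp(-4*I*pi/5) + exp(2*I*pi/5) + 2*exp(4*I*pi/5))*conj(exp(-4*I*pi/5)) + 1*(3 + 3*exp(-2*I*pi/5) + exp(-4*I*pi/5) + 3*exp(4*I*pi/5) + 2*exp(2*I*pi/5))*conj(exp(-2*I*pi/5))]
      = (1/5)[(12) + (3 + 3*exp(-2*I*pi/5) + 2*exp(-4*I*pi/5) + exp(2*I*pi/5) + 3*exp(4*I*pi/5)) + (3 + 3*exp(-2*I*pi/5) + 3*exp(-4*I*pi/5) + exp(4*I*pi/5) + 2*exp(2*I*pi/5)) + (3 + 2*exp(-2*I*pi/5) + exp(-4*I*pi/5) + 3*exp(4*I*pi/5) + 3*exp(2*I*pi/5)) + (3 + 3*exp(-4*I*pi/5) + exp(-2*I*pi/5) + 2*exp(4*I*pi/5) + 3*exp(2*I*pi/5))] = 15/5 = 3
  <chi_rho, chi_2> = (1/5)[1*(12)*conj(1) + 1*(3 + 2*exp(-2*I*pi/5) + 3*exp(-4*I*pi/5) + exp(4*I*pi/5) + 3*exp(2*I*pi/5))*conj(exp(4*I*pi/5)) + 1*(3 + 2*exp(-4*I*pi/5) + exp(-2*I*pi/5) + 3*exp(4*I*pi/5) + 3*exp(2*I*pi/5))*conj(exp(-2*I*pi/5)) + 1*(3 + 3*exp(-2*I*pi/5) + 3*exp(-4*I*pi/5) + exp(2*I*pi/5) + 2*exp(4*I*pi/5))*conj(exp(2*I*pi/5)) + 1*(3 + 3*exp(-2*I*pi/5) + exp(-4*I*pi/5) + 3*exp(4*I*pi/5) + 2*exp(2*I*pi/5))*conj(exp(-4*I*pi/5))]
      = (1/5)[(12) + (1 + 3*exp(-2*I*pi/5) + 3*exp(-4*I*pi/5) + 2*exp(4*I*pi/5) + 3*exp(2*I*pi/5)) + (1 + 2*exp(-2*I*pi/5) + 3*exp(-4*I*pi/5) + 3*exp(4*I*pi/5) + 3*exp(2*I*pi/5)) + (1 + 3*exp(-2*I*pi/5) + 3*exp(-4*I*pi/5) + 3*exp(4*I*pi/5) + 2*exp(2*I*pi/5)) + (1 + 3*exp(-2*I*pi/5) + 2*exp(-4*I*pi/5) + 3*exp(4*I*pi/5) + 3*exp(2*I*pi/5))] = 5/5 = 1
  <chi_rho, chi_3> = (1/5)[1*(12)*conj(1) + 1*(3 + 2*exp(-2*I*pi/5) + 3*exp(-4*I*pi/5) + exp(4*I*pi/5) + 3*exp(2*I*pi/5))*conj(exp(-4*I*pi/5)) + 1*(3 + 2*exp(-4*I*pi/5) + exp(-2*I*pi/5) + 3*exp(4*I*pi/5) + 3*exp(2*I*pi/5))*conj(exp(2*I*pi/5)) + 1*(3 + 3*exp(-2*I*pi/5) + 3*exp(-4*I*pi/5) + exp(2*I*pi/5) + 2*exp(4*I*pi/5))*conj(exp(-2*I*pi/5)) + 1*(3 + 3*exp(-2*I*pi/5) + exp(-4*I*pi/5) + 3*exp(4*I*pi/5) + 2*exp(2*I*pi/5))*conj(exp(4*I*pi/5))]
      = (1/5)[(12) + (3 + 3*exp(-4*I*pi/5) + exp(-2*I*pi/5) + 3*exp(4*I*pi/5) + 2*exp(2*I*pi/5)) + (3 + 3*exp(-2*I*pi/5) + exp(-4*I*pi/5) + 2*exp(4*I*pi/5) + 3*exp(2*I*pi/5)) + (3 + 3*exp(-2*I*pi/5) + 2*exp(-4*I*pi/5) + exp(4*I*pi/5) + 3*exp(2*I*pi/5)) + (3 + 2*exp(-2*I*pi/5) + 3*exp(-4*I*pi/5) + exp(2*I*pi/5) + 3*exp(4*I*pi/5))] = 15/5 = 3
  <chi_rho, chi_4> = (1/5)[1*(12)*conj(1) + 1*(3 + 2*exp(-2*I*pi/5) + 3*exp(-4*I*pi/5) + exp(4*I*pi/5) + 3*exp(2*I*pi/5))*conj(exp(-2*I*pi/5)) + 1*(3 + 2*exp(-4*I*pi/5) + exp(-2*I*pi/5) + 3*exp(4*I*pi/5) + 3*exp(2*I*pi/5))*conj(exp(-4*I*pi/5)) + 1*(3 + 3*exp(-2*I*pi/5) + 3*exp(-4*I*pi/5) + exp(2*I*pi/5) + 2*exp(4*I*pi/5))*conj(exp(4*I*pi/5)) + 1*(3 + 3*exp(-2*I*pi/5) + exp(-4*I*pi/5) + 3*exp(4*I*pi/5) + 2*exp(2*I*pi/5))*conj(exp(2*I*pi/5))]
      = (1/5)[(12) + (2 + 3*exp(-2*I*pi/5) + exp(-4*I*pi/5) + 3*exp(4*I*pi/5) + 3*exp(2*I*pi/5)) + (2 + 3*exp(-2*I*pi/5) + 3*exp(-4*I*pi/5) + exp(2*I*pi/5) + 3*exp(4*I*pi/5)) + (2 + 3*exp(-4*I*pi/5) + exp(-2*I*pi/5) + 3*exp(4*I*pi/5) + 3*exp(2*I*pi/5)) + (2 + 3*exp(-2*I*pi/5) + 3*exp(-4*I*pi/5) + exp(4*I*pi/5) + 3*exp(2*I*pi/5))] = 10/5 = 2
(Exp terms are combined using exp(i*s)*conj(exp(i*t)) = exp(i*(s-t)), and sums of them are collapsed using the identity that for every m > 1 the m distinct m-th roots of unity sum to 0, e.g. 1 + exp(2*I*pi/3) + exp(-2*I*pi/3) = 0.)
Dimension check: dim(rho) = sum (mult * dim) = 3*1 + 3*1 + 1*1 + 3*1 + 2*1 = 12 = chi_rho(e) = 12.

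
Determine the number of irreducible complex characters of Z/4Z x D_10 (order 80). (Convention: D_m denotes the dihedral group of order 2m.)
32

Reasoning: The number of irreducible complex representations of a finite group equals its number of conjugacy classes. For a direct product, #classes(G x H) = #classes(G) * #classes(H). Z/4Z has 4 classes (abelian), D_10 has 8 classes, so 4 * 8 = 32, so Z/4Z x D_10 (order 80) has exactly 32 irreducible complex representations.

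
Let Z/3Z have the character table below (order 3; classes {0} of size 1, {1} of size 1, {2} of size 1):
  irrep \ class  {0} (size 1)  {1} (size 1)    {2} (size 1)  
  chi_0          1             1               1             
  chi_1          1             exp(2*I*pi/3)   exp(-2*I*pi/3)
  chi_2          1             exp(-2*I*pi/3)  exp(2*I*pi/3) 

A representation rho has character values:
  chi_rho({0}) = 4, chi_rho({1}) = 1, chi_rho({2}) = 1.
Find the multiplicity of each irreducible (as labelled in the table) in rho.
Multiplicities: chi_0: 2, chi_1: 1, chi_2: 1.

Why: Use <chi_rho, chi> = (1/|G|) sum_C |C| * chi_rho(C) * conj(chi(C)) with |G| = 3 for each irreducible chi in the table:
  <chi_rho, chi_0> = (1/3)[1*(4)*conj(1) + 1*(1)*conj(1) + 1*(1)*conj(1)]
      = (1/3)[(4) + (1) + (1)] = 6/3 = 2
  <chi_rho, chi_1> = (1/3)[1*(4)*conj(1) + 1*(1)*conj(exp(2*I*pi/3)) + 1*(1)*conj(exp(-2*I*pi/3))]
      = (1/3)[(4) + (1 + 2*exp(-2*I*pi/3) + exp(2*I*pi/3)) + (1 + exp(-2*I*pi/3) + 2*exp(2*I*pi/3))] = 3/3 = 1
  <chi_rho, chi_2> = (1/3)[1*(4)*conj(1) + 1*(1)*conj(exp(-2*I*pi/3)) + 1*(1)*conj(exp(2*I*pi/3))]
      = (1/3)[(4) + (1 + exp(-2*I*pi/3) + 2*exp(2*I*pi/3)) + (1 + 2*exp(-2*I*pi/3) + exp(2*I*pi/3))] = 3/3 = 1
(Exp terms are combined using exp(i*s)*conj(exp(i*t)) = exp(i*(s-t)), and sums of them are collapsed using the identity that for every m > 1 the m distinct m-th roots of unity sum to 0, e.g. 1 + exp(2*I*pi/3) + exp(-2*I*pi/3) = 0.)
Dimension check: dim(rho) = sum (mult * dim) = 2*1 + 1*1 + 1*1 = 4 = chi_rho(e) = 4.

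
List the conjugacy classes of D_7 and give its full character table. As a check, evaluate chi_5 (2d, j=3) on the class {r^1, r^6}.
Conjugacy classes: {e} of size 1, {r^1, r^6} of size 2, {r^2, r^5} of size 2, {r^3, r^4} of size 2, {s, sr, ..., sr^6} of size 7.
Character table:
  irrep \ class              {e} (size 1)  {r^1, r^6} (size 2)  {r^2, r^5} (size 2)  {r^3, r^4} (size 2)  {s, sr, ..., sr^6} (size 7)
  chi_1 (triv)               1             1                    1                    1                    1                          
  chi_2 (sign: r->1, s->-1)  1             1                    1                    1                    -1                         
  chi_3 (2d, j=1)            2             2*cos(2*pi/7)        -2*cos(3*pi/7)       -2*cos(pi/7)         0                          
  chi_4 (2d, j=2)            2             -2*cos(3*pi/7)       -2*cos(pi/7)         2*cos(2*pi/7)        0                          
  chi_5 (2d, j=3)            2             -2*cos(pi/7)         2*cos(2*pi/7)        -2*cos(3*pi/7)       0                          

Spot check: chi_5 (2d, j=3) on {r^1, r^6} = -2*cos(pi/7).

Working: D_7 has order 2*7 = 14 with 5 conjugacy classes, hence 5 irreducibles. Sum of squared dims 1 + 1 + 4 + 4 + 4 = 14 = |G|. Linear characters come from the abelianisation; the 2-dimensional irreps have character r^k -> 2*cos(2*pi*j*k/7), reflections -> 0.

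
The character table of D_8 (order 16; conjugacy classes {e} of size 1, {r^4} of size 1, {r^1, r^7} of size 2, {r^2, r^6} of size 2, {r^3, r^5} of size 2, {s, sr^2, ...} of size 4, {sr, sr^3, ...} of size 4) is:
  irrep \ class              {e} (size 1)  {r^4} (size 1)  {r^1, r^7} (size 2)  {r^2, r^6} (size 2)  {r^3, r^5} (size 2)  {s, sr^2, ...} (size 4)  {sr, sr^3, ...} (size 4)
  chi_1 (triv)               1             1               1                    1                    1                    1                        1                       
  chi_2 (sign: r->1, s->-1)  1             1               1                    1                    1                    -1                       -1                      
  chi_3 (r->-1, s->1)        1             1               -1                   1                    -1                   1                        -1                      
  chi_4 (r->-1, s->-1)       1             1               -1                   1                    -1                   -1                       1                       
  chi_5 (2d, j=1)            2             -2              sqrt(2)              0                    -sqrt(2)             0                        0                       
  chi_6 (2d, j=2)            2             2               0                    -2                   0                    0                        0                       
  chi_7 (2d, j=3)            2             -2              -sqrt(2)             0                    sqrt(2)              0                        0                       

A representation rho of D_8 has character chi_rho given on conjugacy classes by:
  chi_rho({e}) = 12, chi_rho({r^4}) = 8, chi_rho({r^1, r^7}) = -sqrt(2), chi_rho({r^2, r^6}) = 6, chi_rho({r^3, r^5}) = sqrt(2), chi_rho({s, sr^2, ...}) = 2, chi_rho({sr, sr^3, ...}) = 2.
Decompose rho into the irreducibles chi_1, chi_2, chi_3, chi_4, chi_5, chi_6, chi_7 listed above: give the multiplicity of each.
Multiplicities: chi_1: 3, chi_2: 1, chi_3: 2, chi_4: 2, chi_5: 0, chi_6: 1, chi_7: 1.

Why: Use <chi_rho, chi> = (1/|G|) sum_C |C| * chi_rho(C) * conj(chi(C)) with |G| = 16 for each irreducible chi in the table:
  <chi_rho, chi_1> = (1/16)[1*(12)*conj(1) + 1*(8)*conj(1) + 2*(-sqrt(2))*conj(1) + 2*(6)*conj(1) + 2*(sqrt(2))*conj(1) + 4*(2)*conj(1) + 4*(2)*conj(1)]
      = (1/16)[(12) + (8) + (-2*sqrt(2)) + (12) + (2*sqrt(2)) + (8) + (8)] = 48/16 = 3
  <chi_rho, chi_2> = (1/16)[1*(12)*conj(1) + 1*(8)*conj(1) + 2*(-sqrt(2))*conj(1) + 2*(6)*conj(1) + 2*(sqrt(2))*conj(1) + 4*(2)*conj(-1) + 4*(2)*conj(-1)]
      = (1/16)[(12) + (8) + (-2*sqrt(2)) + (12) + (2*sqrt(2)) + (-8) + (-8)] = 16/16 = 1
  <chi_rho, chi_3> = (1/16)[1*(12)*conj(1) + 1*(8)*conj(1) + 2*(-sqrt(2))*conj(-1) + 2*(6)*conj(1) + 2*(sqrt(2))*conj(-1) + 4*(2)*conj(1) + 4*(2)*conj(-1)]
      = (1/16)[(12) + (8) + (2*sqrt(2)) + (12) + (-2*sqrt(2)) + (8) + (-8)] = 32/16 = 2
  <chi_rho, chi_4> = (1/16)[1*(12)*conj(1) + 1*(8)*conj(1) + 2*(-sqrt(2))*conj(-1) + 2*(6)*conj(1) + 2*(sqrt(2))*conj(-1) + 4*(2)*conj(-1) + 4*(2)*conj(1)]
      = (1/16)[(12) + (8) + (2*sqrt(2)) + (12) + (-2*sqrt(2)) + (-8) + (8)] = 32/16 = 2
  <chi_rho, chi_5> = (1/16)[1*(12)*conj(2) + 1*(8)*conj(-2) + 2*(-sqrt(2))*conj(sqrt(2)) + 2*(6)*conj(0) + 2*(sqrt(2))*conj(-sqrt(2)) + 4*(2)*conj(0) + 4*(2)*conj(0)]
      = (1/16)[(24) + (-16) + (-4) + (0) + (-4) + (0) + (0)] = 0/16 = 0
  <chi_rho, chi_6> = (1/16)[1*(12)*conj(2) + 1*(8)*conj(2) + 2*(-sqrt(2))*conj(0) + 2*(6)*conj(-2) + 2*(sqrt(2))*conj(0) + 4*(2)*conj(0) + 4*(2)*conj(0)]
      = (1/16)[(24) + (16) + (0) + (-24) + (0) + (0) + (0)] = 16/16 = 1
  <chi_rho, chi_7> = (1/16)[1*(12)*conj(2) + 1*(8)*conj(-2) + 2*(-sqrt(2))*conj(-sqrt(2)) + 2*(6)*conj(0) + 2*(sqrt(2))*conj(sqrt(2)) + 4*(2)*conj(0) + 4*(2)*conj(0)]
      = (1/16)[(24) + (-16) + (4) + (0) + (4) + (0) + (0)] = 16/16 = 1
Dimension check: dim(rho) = sum (mult * dim) = 3*1 + 1*1 + 2*1 + 2*1 + 0*2 + 1*2 + 1*2 = 12 = chi_rho(e) = 12.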